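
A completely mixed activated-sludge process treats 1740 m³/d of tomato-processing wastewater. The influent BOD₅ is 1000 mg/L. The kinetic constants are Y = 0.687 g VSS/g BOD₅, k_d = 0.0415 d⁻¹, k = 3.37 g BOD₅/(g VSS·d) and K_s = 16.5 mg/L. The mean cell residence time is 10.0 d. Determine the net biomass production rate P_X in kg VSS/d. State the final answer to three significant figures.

For a completely mixed reactor with recycle the Lawrence–McCarty relation gives S = K_s·(1 + k_d·θ_c) / [θ_c·(Y·k − k_d) − 1] = 16.5 × (1 + 0.0415 × 10.0) / [10.0 × (0.687 × 3.37 − 0.0415) − 1] = 23.35 / 21.74 = 1.074 mg/L.
The observed yield is Y_obs = Y/(1 + k_d·θ_c) = 0.687 / (1 + 0.0415 × 10.0) = 0.687 / 1.415 = 0.4855 g VSS per g BOD₅ removed.
Substrate removed = Q·(S₀ − S) = 1740 m³/d × (1000 − 1.07) g/m³ = 1.74×10^6 g/d = 1738 kg/d.
So the net sludge growth is P_X = 0.4855 × 1738 = 843.9 kg VSS/d.

P_X ≈ 844 kg VSS/d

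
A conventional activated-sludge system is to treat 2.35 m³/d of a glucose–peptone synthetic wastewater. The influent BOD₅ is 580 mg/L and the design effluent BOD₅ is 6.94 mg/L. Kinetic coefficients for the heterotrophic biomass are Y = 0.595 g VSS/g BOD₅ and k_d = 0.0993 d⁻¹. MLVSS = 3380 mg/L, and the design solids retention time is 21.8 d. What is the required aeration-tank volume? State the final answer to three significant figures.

V ≈ 1.63 m³

From the SRT design equation V = Y Q (S₀−S) θ_c / [X (1 + k_d θ_c)] = 0.595 × 2.35 × (580 − 6.94) × 21.8 / [3380 × (1 + 0.0993 × 21.8)] = 1.75×10^4 / 10697 = 1.633 m³.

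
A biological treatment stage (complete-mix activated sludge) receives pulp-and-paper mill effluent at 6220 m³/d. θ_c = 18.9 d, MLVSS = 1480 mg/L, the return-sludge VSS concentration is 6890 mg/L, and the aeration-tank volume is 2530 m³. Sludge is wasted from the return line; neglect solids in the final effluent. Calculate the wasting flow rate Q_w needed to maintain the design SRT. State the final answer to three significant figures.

θ_c = V·X/(Q_w·X_r) when wasting from the recycle, so Q_w = V·X/(θ_c·X_r) = 2530 × 1480 / (18.9 × 6890) = 28.75 m³/d.

Q_w ≈ 28.8 m³/d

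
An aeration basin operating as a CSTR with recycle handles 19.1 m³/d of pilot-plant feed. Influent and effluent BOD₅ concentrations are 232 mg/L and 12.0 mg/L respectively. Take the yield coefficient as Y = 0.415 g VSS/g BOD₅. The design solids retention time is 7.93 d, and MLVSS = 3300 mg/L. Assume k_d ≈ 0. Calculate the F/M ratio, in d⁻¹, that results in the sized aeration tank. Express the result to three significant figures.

F/M ≈ 0.320 d⁻¹

V·X = Y·Q·ΔS·θ_c gives V = 0.415 × 19.1 × (232 − 12.0) × 7.93 / 3300 = 4.190 m³.
F/M = applied load / biomass = Q·S₀/(V·X) = 19.1 × 232 / (4.190 × 3300) = 0.3204 d⁻¹.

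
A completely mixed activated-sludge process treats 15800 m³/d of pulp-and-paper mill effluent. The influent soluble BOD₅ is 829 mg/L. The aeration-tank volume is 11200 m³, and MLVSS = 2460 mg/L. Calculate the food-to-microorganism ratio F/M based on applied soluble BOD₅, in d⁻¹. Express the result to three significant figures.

F/M = Q·S₀ / (V·X) = 15800 × 829 / (11200 × 2460) = 0.4754 g soluble BOD₅·(g VSS·d)⁻¹.

F/M ≈ 0.475 d⁻¹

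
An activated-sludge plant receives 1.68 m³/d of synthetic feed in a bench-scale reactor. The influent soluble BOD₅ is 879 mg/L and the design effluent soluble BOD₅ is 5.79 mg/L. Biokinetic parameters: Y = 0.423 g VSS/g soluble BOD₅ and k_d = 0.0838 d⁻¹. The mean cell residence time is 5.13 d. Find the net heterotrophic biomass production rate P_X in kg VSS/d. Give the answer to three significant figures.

Y_obs = Y / (1 + k_d θ_c) = 0.423 / (1 + 0.0838 × 5.13) = 0.423 / 1.430 = 0.2958.
Substrate removed = Q·(S₀ − S) = 1.68 m³/d × (879 − 5.79) g/m³ = 1.47×10^3 g/d = 1.467 kg/d.
Net biomass production P_X = Y_obs × Q·(S₀ − S) = 0.2958 × 1.467 = 0.4340 kg VSS/d.

P_X ≈ 0.434 kg VSS/d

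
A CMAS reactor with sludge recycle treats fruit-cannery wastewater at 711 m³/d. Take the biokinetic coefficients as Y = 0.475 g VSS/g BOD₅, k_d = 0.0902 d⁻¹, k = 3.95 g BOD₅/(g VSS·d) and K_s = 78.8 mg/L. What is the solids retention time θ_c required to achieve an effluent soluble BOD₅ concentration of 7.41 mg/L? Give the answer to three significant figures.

Specific growth rate at S = 7.41 mg/L: μ = YkS/(K_s+S) = 0.475·3.95·7.41/(78.8+7.41) = 0.1613 d⁻¹.
1/θ_c = 0.1613 − 0.0902 = 0.07107 d⁻¹, so θ_c = 14.07 d.

θ_c ≈ 14.1 d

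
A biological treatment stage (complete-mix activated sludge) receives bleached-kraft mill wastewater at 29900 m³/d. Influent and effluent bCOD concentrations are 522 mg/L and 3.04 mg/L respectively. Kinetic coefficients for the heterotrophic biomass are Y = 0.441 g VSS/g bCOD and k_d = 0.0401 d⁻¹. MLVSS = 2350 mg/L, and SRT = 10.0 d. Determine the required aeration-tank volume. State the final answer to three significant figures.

From the SRT design equation V = Y Q (S₀−S) θ_c / [X (1 + k_d θ_c)] = 0.441 × 29900 × (522 − 3.04) × 10.0 / [2350 × (1 + 0.0401 × 10.0)] = 6.84×10^7 / 3292 = 20784 m³.

V ≈ 20800 m³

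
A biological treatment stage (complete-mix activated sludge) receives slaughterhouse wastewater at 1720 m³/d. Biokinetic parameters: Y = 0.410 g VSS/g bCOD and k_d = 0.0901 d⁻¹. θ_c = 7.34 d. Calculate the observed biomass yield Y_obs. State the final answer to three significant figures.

Observed yield with endogenous decay: Y_obs = Y / (1 + k_d·θ_c) = 0.410 / (1 + 0.0901 × 7.34) = 0.410 / 1.661 = 0.2468 g VSS/g bCOD.

Y_obs ≈ 0.247 g VSS/g bCOD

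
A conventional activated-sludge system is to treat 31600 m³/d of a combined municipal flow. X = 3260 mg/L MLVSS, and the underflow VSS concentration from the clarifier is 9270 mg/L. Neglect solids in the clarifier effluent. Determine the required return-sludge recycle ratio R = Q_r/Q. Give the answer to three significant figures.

R ≈ 0.542

Solids balance on the clarifier gives (1+R)X = R·X_r, so R = X/(X_r − X) = 3260 / (9270 − 3260) = 0.5424.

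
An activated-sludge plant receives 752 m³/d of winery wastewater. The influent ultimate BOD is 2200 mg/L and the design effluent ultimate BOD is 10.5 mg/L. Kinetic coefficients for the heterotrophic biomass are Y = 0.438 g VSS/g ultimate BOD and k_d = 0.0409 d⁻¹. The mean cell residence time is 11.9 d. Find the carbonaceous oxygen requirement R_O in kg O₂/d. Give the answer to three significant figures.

Y_obs = Y / (1 + k_d θ_c) = 0.438 / (1 + 0.0409 × 11.9) = 0.438 / 1.487 = 0.2946.
Substrate removed = Q·(S₀ − S) = 752 m³/d × (2200 − 10.5) g/m³ = 1.65×10^6 g/d = 1647 kg/d.
P_X = Y_obs·Q·(S₀ − S) = 0.2946 × 1647 = 485.1 kg VSS/d.
R_O = Q·(S₀ − S) − 1.42·P_X = 1647 − 1.42 × 485.1 = 957.7 kg O₂/d.

R_O ≈ 958 kg O₂/d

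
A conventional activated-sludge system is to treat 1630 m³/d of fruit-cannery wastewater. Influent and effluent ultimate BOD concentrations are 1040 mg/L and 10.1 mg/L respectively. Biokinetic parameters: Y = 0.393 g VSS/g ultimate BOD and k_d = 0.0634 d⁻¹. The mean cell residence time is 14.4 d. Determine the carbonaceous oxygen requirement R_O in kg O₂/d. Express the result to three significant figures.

R_O ≈ 1190 kg O₂/d

Y_obs = Y / (1 + k_d θ_c) = 0.393 / (1 + 0.0634 × 14.4) = 0.393 / 1.913 = 0.2054.
Mass of ultimate BOD removed per day: Q(S₀ − S) = 1630 × 1030 g/m³ = 1679 kg/d.
Biomass synthesised: P_X = Y_obs × 1679 = 344.9 kg VSS/d.
R_O = Q·ΔS − 1.42 P_X = 1679 − 489.7 = 1189 kg O₂/d.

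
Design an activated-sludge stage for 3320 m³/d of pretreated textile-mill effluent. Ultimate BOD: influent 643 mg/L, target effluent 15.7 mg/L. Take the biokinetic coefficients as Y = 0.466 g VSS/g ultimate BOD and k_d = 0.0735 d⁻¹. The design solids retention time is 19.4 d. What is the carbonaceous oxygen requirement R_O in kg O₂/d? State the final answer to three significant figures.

Observed yield with endogenous decay: Y_obs = Y / (1 + k_d·θ_c) = 0.466 / (1 + 0.0735 × 19.4) = 0.466 / 2.426 = 0.1921 g VSS/g ultimate BOD.
Mass of ultimate BOD removed per day: Q(S₀ − S) = 3320 × 627.3 g/m³ = 2083 kg/d.
Biomass synthesised: P_X = Y_obs × 2083 = 400.1 kg VSS/d.
R_O = Q·ΔS − 1.42 P_X = 2083 − 568.1 = 1515 kg O₂/d.

R_O ≈ 1510 kg O₂/d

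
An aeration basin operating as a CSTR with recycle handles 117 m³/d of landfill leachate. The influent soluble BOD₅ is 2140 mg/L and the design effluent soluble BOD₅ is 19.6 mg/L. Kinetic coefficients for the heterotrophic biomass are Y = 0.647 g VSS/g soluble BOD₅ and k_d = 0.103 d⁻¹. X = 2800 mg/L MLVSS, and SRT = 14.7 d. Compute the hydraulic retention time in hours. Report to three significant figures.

τ ≈ 68.8 h

Rearranging the biomass balance for a CMAS with decay, V = Y·Q·ΔS·θ_c / [X·(1+k_d θ_c)] = 0.647 × 117 × (2140 − 19.6) × 14.7 / [2800 × (1 + 0.103 × 14.7)] = 2.36×10^6 / 7039 = 335.2 m³.
τ = V/Q = 335.2/117 = 2.865 d, or 68.76 h.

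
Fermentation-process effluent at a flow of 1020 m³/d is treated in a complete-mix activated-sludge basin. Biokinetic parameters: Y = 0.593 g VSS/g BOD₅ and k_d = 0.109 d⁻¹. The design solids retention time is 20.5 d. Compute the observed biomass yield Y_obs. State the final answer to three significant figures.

Observed yield with endogenous decay: Y_obs = Y / (1 + k_d·θ_c) = 0.593 / (1 + 0.109 × 20.5) = 0.593 / 3.235 = 0.1833 g VSS/g BOD₅.

Y_obs ≈ 0.183 g VSS/g BOD₅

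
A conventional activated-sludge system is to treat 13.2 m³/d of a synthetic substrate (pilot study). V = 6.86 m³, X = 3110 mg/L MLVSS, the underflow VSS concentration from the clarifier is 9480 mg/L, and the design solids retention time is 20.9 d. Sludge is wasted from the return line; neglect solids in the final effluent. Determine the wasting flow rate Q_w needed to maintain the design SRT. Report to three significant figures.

Wasting from the return line (neglecting effluent solids): Q_w = V·X / (θ_c·X_r) = 6.860 × 3110 / (20.9 × 9480) = 0.1077 m³/d.

Q_w ≈ 0.108 m³/d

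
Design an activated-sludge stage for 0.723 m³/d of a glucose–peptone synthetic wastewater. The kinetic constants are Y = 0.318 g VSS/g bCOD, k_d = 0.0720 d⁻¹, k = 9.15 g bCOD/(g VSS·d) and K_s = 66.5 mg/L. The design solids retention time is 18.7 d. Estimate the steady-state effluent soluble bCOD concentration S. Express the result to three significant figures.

For a completely mixed reactor with recycle the Lawrence–McCarty relation gives S = K_s·(1 + k_d·θ_c) / [θ_c·(Y·k − k_d) − 1] = 66.5 × (1 + 0.0720 × 18.7) / [18.7 × (0.318 × 9.15 − 0.0720) − 1] = 156.0 / 52.06 = 2.997 mg/L.

S ≈ 3.00 mg/L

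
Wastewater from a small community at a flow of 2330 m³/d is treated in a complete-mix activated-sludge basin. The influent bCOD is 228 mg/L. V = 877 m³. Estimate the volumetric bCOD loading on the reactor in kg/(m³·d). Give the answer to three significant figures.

L_v ≈ 0.606 kg bCOD/(m³·d)

Volumetric loading L_v = Q·S₀ / V = 2330 × 228 g/m³ / 877.0 m³ = 605.7 g/(m³·d) = 0.6057 kg bCOD/(m³·d).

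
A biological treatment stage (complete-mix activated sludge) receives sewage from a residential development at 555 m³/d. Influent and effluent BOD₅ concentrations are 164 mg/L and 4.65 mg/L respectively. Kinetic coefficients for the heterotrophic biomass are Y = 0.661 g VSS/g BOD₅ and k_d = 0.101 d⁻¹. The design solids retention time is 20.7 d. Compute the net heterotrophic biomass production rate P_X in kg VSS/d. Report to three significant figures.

P_X ≈ 18.9 kg VSS/d

Observed yield with endogenous decay: Y_obs = Y / (1 + k_d·θ_c) = 0.661 / (1 + 0.101 × 20.7) = 0.661 / 3.091 = 0.2139 g VSS/g BOD₅.
ΔS = 164 − 4.65 = 159.3 mg/L, so the substrate removal rate is 555 × 159.3/1000 = 88.44 kg BOD₅/d.
So the net sludge growth is P_X = 0.2139 × 88.44 = 18.91 kg VSS/d.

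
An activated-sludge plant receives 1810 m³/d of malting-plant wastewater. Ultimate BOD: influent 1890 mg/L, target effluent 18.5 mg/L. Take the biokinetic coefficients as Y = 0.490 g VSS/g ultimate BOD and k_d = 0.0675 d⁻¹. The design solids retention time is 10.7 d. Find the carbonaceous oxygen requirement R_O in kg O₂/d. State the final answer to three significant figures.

R_O ≈ 2020 kg O₂/d

Correct the yield for decay: Y_obs = Y/(1 + k_d θ_c) = 0.490 / (1 + 0.0675 × 10.7) = 0.490 / 1.722 = 0.2845.
Mass of ultimate BOD removed per day: Q(S₀ − S) = 1810 × 1872 g/m³ = 3387 kg/d.
Biomass synthesised: P_X = Y_obs × 3387 = 963.8 kg VSS/d.
R_O = Q·(S₀ − S) − 1.42·P_X = 3387 − 1.42 × 963.8 = 2019 kg O₂/d.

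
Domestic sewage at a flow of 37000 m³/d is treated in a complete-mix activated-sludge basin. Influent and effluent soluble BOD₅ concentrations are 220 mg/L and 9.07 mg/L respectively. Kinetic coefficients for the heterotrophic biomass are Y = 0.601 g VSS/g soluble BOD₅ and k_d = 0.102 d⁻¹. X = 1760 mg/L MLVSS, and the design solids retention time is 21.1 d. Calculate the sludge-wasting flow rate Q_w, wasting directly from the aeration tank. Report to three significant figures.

Q_w ≈ 845 m³/d

Steady-state biomass mass balance: V·X·(1 + k_d·θ_c) = Y·Q·(S₀ − S)·θ_c, so V = 0.601 × 37000 × (220 − 9.07) × 21.1 / [1760 × (1 + 0.102 × 21.1)] = 9.9×10^7 / 5548 = 17839 m³.
With mixed-liquor wasting, θ_c = V/Q_w, so Q_w = V/θ_c = 17839/21.1 = 845.5 m³/d.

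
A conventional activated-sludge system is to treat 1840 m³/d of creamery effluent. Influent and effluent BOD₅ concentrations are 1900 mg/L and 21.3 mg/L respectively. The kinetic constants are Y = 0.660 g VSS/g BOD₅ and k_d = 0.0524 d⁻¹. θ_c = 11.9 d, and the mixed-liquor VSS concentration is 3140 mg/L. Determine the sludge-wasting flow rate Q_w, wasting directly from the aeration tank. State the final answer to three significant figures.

Steady-state biomass mass balance: V·X·(1 + k_d·θ_c) = Y·Q·(S₀ − S)·θ_c, so V = 0.660 × 1840 × (1900 − 21.3) × 11.9 / [3140 × (1 + 0.0524 × 11.9)] = 2.71×10^7 / 5098 = 5326 m³.
For wasting at MLVSS concentration, Q_w = V/θ_c = 5326/11.9 = 447.5 m³/d.

Q_w ≈ 448 m³/d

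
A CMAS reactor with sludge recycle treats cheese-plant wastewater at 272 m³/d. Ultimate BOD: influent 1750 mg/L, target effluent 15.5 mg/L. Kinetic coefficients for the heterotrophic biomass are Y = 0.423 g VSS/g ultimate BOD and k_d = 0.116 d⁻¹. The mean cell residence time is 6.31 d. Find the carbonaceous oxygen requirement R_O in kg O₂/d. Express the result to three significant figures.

Y_obs = Y / (1 + k_d θ_c) = 0.423 / (1 + 0.116 × 6.31) = 0.423 / 1.732 = 0.2442.
Q·(S₀ − S) = 272 × (1750 − 15.5) × 10⁻³ = 471.8 kg/d removed.
P_X = Y_obs·Q·(S₀ − S) = 0.2442 × 471.8 = 115.2 kg VSS/d.
Carbonaceous O₂ demand = substrate oxidised − cell-mass equivalent = 471.8 − 1.42 × 115.2 = 308.2 kg O₂/d.

R_O ≈ 308 kg O₂/d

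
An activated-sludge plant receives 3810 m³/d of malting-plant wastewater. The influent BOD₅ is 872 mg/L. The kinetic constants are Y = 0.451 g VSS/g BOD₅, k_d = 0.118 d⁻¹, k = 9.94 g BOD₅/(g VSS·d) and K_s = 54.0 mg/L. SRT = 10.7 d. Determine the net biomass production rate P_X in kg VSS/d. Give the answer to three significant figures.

P_X ≈ 660 kg VSS/d

For a completely mixed reactor with recycle the Lawrence–McCarty relation gives S = K_s·(1 + k_d·θ_c) / [θ_c·(Y·k − k_d) − 1] = 54.0 × (1 + 0.118 × 10.7) / [10.7 × (0.451 × 9.94 − 0.118) − 1] = 122.2 / 45.70 = 2.673 mg/L.
Correct the yield for decay: Y_obs = Y/(1 + k_d θ_c) = 0.451 / (1 + 0.118 × 10.7) = 0.451 / 2.263 = 0.1993.
Substrate removed = Q·(S₀ − S) = 3810 m³/d × (872 − 2.67) g/m³ = 3.31×10^6 g/d = 3312 kg/d.
P_X = Y_obs · Q(S₀ − S) = 0.1993 × 3312 = 660.2 kg VSS/d.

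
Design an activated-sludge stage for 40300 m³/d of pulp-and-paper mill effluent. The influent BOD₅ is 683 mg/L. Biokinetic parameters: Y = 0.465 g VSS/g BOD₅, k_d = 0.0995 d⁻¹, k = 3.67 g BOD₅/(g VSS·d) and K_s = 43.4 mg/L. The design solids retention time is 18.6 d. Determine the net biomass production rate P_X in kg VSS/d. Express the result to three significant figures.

For a completely mixed reactor with recycle the Lawrence–McCarty relation gives S = K_s·(1 + k_d·θ_c) / [θ_c·(Y·k − k_d) − 1] = 43.4 × (1 + 0.0995 × 18.6) / [18.6 × (0.465 × 3.67 − 0.0995) − 1] = 123.7 / 28.89 = 4.282 mg/L.
The observed yield is Y_obs = Y/(1 + k_d·θ_c) = 0.465 / (1 + 0.0995 × 18.6) = 0.465 / 2.851 = 0.1631 g VSS per g BOD₅ removed.
Q·(S₀ − S) = 40300 × (683 − 4.28) × 10⁻³ = 27352 kg/d removed.
Biomass produced: P_X = Y_obs·Q·ΔS = 0.1631 × 27352 ≈ 4462 kg VSS/d.

P_X ≈ 4460 kg VSS/d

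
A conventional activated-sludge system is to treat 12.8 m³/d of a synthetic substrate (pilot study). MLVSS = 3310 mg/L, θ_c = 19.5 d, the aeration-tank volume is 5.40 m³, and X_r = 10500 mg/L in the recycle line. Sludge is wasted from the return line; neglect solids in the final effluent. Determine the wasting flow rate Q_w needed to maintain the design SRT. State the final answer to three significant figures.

Q_w = (V·X)/(θ_c X_r) = 5.400 × 3310 / (19.5 × 10500) = 0.08730 m³/d.

Q_w ≈ 0.0873 m³/d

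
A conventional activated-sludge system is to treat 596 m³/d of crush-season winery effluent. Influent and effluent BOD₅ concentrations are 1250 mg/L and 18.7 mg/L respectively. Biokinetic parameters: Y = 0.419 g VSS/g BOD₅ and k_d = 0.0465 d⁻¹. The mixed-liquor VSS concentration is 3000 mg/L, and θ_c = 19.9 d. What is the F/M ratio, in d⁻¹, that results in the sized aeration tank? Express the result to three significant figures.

F/M ≈ 0.234 d⁻¹

Steady-state biomass mass balance: V·X·(1 + k_d·θ_c) = Y·Q·(S₀ − S)·θ_c, so V = 0.419 × 596 × (1250 − 18.7) × 19.9 / [3000 × (1 + 0.0465 × 19.9)] = 6.12×10^6 / 5776 = 1059 m³.
F/M = Q·S₀ / (V·X) = 596 × 1250 / (1059 × 3000) = 0.2344 g BOD₅·(g VSS·d)⁻¹.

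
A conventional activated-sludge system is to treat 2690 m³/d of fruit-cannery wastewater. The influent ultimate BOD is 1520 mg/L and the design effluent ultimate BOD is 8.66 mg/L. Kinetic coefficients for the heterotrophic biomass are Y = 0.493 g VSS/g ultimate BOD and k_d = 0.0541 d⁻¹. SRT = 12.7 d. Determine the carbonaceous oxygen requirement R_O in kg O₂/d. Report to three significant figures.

Y_obs = Y / (1 + k_d θ_c) = 0.493 / (1 + 0.0541 × 12.7) = 0.493 / 1.687 = 0.2922.
ΔS = 1520 − 8.66 = 1511 mg/L, so the substrate removal rate is 2690 × 1511/1000 = 4066 kg ultimate BOD/d.
P_X = Y_obs·Q·(S₀ − S) = 0.2922 × 4066 = 1188 kg VSS/d.
Carbonaceous O₂ demand = substrate oxidised − cell-mass equivalent = 4066 − 1.42 × 1188 = 2378 kg O₂/d.

R_O ≈ 2380 kg O₂/d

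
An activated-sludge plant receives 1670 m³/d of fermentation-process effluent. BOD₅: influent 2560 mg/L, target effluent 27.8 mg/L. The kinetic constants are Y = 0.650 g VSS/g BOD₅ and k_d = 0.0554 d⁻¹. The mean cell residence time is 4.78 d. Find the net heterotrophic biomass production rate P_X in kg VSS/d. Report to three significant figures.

P_X ≈ 2170 kg VSS/d

Correct the yield for decay: Y_obs = Y/(1 + k_d θ_c) = 0.650 / (1 + 0.0554 × 4.78) = 0.650 / 1.265 = 0.5139.
ΔS = 2560 − 27.8 = 2532 mg/L, so the substrate removal rate is 1670 × 2532/1000 = 4229 kg BOD₅/d.
So the net sludge growth is P_X = 0.5139 × 4229 = 2173 kg VSS/d.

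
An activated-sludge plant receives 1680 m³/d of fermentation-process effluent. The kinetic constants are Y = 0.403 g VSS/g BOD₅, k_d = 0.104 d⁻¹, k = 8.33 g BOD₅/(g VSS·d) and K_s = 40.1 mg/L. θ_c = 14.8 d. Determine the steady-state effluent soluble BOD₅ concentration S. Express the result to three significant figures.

S ≈ 2.16 mg/L

From the Monod/SRT balance for a CMAS, S = K_s·(1+k_d θ_c)/[θ_c·(Y k − k_d) − 1] = 40.1 × (1 + 0.104 × 14.8) / [14.8 × (0.403 × 8.33 − 0.104) − 1] = 101.8 / 47.14 = 2.160 mg/L.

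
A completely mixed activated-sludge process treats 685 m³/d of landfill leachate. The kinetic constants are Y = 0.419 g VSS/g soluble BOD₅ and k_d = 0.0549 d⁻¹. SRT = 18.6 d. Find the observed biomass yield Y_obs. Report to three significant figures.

Correct the yield for decay: Y_obs = Y/(1 + k_d θ_c) = 0.419 / (1 + 0.0549 × 18.6) = 0.419 / 2.021 = 0.2073.

Y_obs ≈ 0.207 g VSS/g soluble BOD₅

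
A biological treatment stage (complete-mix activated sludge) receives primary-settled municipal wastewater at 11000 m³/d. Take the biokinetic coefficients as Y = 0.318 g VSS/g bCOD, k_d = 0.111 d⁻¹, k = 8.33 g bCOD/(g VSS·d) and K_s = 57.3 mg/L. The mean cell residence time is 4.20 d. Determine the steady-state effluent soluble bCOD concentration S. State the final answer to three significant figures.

S ≈ 8.70 mg/L

For a completely mixed reactor with recycle the Lawrence–McCarty relation gives S = K_s·(1 + k_d·θ_c) / [θ_c·(Y·k − k_d) − 1] = 57.3 × (1 + 0.111 × 4.20) / [4.20 × (0.318 × 8.33 − 0.111) − 1] = 84.01 / 9.659 = 8.698 mg/L.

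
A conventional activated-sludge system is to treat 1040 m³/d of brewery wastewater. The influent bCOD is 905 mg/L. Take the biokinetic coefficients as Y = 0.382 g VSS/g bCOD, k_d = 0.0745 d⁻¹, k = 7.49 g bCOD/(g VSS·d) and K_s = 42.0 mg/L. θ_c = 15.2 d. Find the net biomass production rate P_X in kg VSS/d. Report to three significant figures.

For a completely mixed reactor with recycle the Lawrence–McCarty relation gives S = K_s·(1 + k_d·θ_c) / [θ_c·(Y·k − k_d) − 1] = 42.0 × (1 + 0.0745 × 15.2) / [15.2 × (0.382 × 7.49 − 0.0745) − 1] = 89.56 / 41.36 = 2.166 mg/L.
Correct the yield for decay: Y_obs = Y/(1 + k_d θ_c) = 0.382 / (1 + 0.0745 × 15.2) = 0.382 / 2.132 = 0.1791.
Substrate removed = Q·(S₀ − S) = 1040 m³/d × (905 − 2.17) g/m³ = 9.39×10^5 g/d = 938.9 kg/d.
So the net sludge growth is P_X = 0.1791 × 938.9 = 168.2 kg VSS/d.

P_X ≈ 168 kg VSS/d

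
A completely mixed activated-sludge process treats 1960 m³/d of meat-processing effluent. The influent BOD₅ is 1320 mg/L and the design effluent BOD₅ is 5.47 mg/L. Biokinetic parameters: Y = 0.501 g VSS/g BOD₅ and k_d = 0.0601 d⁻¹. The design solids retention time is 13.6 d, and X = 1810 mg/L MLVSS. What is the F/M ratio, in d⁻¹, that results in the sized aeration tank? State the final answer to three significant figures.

Steady-state biomass mass balance: V·X·(1 + k_d·θ_c) = Y·Q·(S₀ − S)·θ_c, so V = 0.501 × 1960 × (1320 − 5.47) × 13.6 / [1810 × (1 + 0.0601 × 13.6)] = 1.76×10^7 / 3289 = 5337 m³.
F/M = applied load / biomass = Q·S₀/(V·X) = 1960 × 1320 / (5337 × 1810) = 0.2678 d⁻¹.

F/M ≈ 0.268 d⁻¹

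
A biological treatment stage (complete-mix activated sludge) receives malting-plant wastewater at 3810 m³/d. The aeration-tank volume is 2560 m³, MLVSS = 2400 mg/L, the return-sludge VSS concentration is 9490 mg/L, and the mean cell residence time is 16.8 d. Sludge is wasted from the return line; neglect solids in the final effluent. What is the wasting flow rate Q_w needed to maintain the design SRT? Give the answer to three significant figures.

Q_w ≈ 38.5 m³/d

Q_w = (V·X)/(θ_c X_r) = 2560 × 2400 / (16.8 × 9490) = 38.54 m³/d.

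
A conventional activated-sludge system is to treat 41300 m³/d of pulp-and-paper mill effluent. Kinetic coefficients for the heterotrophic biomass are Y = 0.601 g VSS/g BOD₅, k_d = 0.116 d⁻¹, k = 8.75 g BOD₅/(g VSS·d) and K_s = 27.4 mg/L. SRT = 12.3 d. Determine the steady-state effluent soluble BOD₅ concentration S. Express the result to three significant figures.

For a completely mixed reactor with recycle the Lawrence–McCarty relation gives S = K_s·(1 + k_d·θ_c) / [θ_c·(Y·k − k_d) − 1] = 27.4 × (1 + 0.116 × 12.3) / [12.3 × (0.601 × 8.75 − 0.116) − 1] = 66.49 / 62.26 = 1.068 mg/L.

S ≈ 1.07 mg/L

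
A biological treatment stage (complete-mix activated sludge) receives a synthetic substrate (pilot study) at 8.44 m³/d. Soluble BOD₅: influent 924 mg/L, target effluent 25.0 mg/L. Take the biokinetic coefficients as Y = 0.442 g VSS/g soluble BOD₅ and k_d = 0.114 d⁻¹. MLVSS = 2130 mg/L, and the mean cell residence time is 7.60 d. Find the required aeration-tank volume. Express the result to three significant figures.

V ≈ 6.41 m³

Rearranging the biomass balance for a CMAS with decay, V = Y·Q·ΔS·θ_c / [X·(1+k_d θ_c)] = 0.442 × 8.44 × (924 − 25.0) × 7.60 / [2130 × (1 + 0.114 × 7.60)] = 2.55×10^4 / 3975 = 6.411 m³.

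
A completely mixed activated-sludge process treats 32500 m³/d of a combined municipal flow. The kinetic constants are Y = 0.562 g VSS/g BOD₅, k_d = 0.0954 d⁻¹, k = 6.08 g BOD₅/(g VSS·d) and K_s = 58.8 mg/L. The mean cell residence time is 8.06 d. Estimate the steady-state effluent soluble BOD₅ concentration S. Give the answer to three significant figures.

S ≈ 4.04 mg/L

Effluent substrate depends only on kinetics and SRT: S = K_s(1 + k_d θ_c) / [θ_c(Yk − k_d) − 1] = 58.8 × (1 + 0.0954 × 8.06) / [8.06 × (0.562 × 6.08 − 0.0954) − 1] = 104.0 / 25.77 = 4.036 mg/L.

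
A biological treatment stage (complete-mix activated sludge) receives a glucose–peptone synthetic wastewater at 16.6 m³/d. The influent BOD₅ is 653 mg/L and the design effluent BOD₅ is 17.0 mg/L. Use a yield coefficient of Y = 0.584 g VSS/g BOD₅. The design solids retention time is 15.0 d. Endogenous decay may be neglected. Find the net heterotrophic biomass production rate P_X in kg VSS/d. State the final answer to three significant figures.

P_X ≈ 6.17 kg VSS/d

With endogenous decay neglected, the observed yield equals the true yield: Y_obs = Y = 0.584 g VSS/g BOD₅.
Substrate removed = Q·(S₀ − S) = 16.6 m³/d × (653 − 17.0) g/m³ = 1.06×10^4 g/d = 10.56 kg/d.
So the net sludge growth is P_X = 0.5840 × 10.56 = 6.166 kg VSS/d.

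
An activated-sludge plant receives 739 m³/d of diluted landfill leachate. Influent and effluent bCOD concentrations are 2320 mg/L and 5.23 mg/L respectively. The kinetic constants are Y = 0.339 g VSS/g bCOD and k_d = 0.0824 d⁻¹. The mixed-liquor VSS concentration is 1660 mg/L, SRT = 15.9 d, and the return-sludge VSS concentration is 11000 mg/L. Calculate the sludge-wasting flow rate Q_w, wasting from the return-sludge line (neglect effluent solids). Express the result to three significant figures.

Rearranging the biomass balance for a CMAS with decay, V = Y·Q·ΔS·θ_c / [X·(1+k_d θ_c)] = 0.339 × 739 × (2320 − 5.23) × 15.9 / [1660 × (1 + 0.0824 × 15.9)] = 9.22×10^6 / 3835 = 2404 m³.
Wasting from the return line (neglecting effluent solids): Q_w = V·X / (θ_c·X_r) = 2404 × 1660 / (15.9 × 11000) = 22.82 m³/d.

Q_w ≈ 22.8 m³/d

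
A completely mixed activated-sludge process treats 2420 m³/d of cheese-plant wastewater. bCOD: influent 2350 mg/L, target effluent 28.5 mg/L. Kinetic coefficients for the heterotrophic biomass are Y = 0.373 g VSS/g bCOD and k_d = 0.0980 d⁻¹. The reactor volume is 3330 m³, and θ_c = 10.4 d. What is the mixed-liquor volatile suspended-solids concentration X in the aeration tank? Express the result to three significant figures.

X ≈ 3240 mg/L

From V·X·(1 + k_d·θ_c) = Y·Q·(S₀ − S)·θ_c: X = 0.373 × 2420 × (2350 − 28.5) × 10.4 / [3330 × (1 + 0.0980 × 10.4)] = 3241 mg/L.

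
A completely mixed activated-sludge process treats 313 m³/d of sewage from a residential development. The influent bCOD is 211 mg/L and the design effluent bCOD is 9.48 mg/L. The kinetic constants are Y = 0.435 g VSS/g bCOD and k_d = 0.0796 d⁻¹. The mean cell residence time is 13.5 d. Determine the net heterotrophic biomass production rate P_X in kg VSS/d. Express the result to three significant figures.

The observed yield is Y_obs = Y/(1 + k_d·θ_c) = 0.435 / (1 + 0.0796 × 13.5) = 0.435 / 2.075 = 0.2097 g VSS per g bCOD removed.
Mass of bCOD removed per day: Q(S₀ − S) = 313 × 201.5 g/m³ = 63.08 kg/d.
P_X = Y_obs · Q(S₀ − S) = 0.2097 × 63.08 = 13.23 kg VSS/d.

P_X ≈ 13.2 kg VSS/d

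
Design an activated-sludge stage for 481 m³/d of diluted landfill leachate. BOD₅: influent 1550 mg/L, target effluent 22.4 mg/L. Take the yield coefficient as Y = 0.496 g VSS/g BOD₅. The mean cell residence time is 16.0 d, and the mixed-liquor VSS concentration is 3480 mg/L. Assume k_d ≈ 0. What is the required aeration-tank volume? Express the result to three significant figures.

V ≈ 1680 m³

With k_d = 0 the design equation reduces to V = Y Q (S₀−S) θ_c / X = 0.496 × 481 × (1550 − 22.4) × 16.0 / 3480 = 1676 m³.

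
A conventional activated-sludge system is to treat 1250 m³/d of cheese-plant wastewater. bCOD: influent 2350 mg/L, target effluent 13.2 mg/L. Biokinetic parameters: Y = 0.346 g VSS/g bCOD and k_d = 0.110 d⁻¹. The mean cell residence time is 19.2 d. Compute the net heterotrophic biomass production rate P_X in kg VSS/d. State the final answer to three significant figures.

P_X ≈ 325 kg VSS/d

Correct the yield for decay: Y_obs = Y/(1 + k_d θ_c) = 0.346 / (1 + 0.110 × 19.2) = 0.346 / 3.112 = 0.1112.
ΔS = 2350 − 13.2 = 2337 mg/L, so the substrate removal rate is 1250 × 2337/1000 = 2921 kg bCOD/d.
So the net sludge growth is P_X = 0.1112 × 2921 = 324.8 kg VSS/d.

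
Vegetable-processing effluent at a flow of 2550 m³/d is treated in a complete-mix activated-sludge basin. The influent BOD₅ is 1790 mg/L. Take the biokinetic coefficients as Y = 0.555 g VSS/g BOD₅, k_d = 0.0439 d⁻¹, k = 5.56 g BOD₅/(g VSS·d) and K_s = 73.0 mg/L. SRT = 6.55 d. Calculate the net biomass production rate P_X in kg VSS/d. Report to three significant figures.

From the Monod/SRT balance for a CMAS, S = K_s·(1+k_d θ_c)/[θ_c·(Y k − k_d) − 1] = 73.0 × (1 + 0.0439 × 6.55) / [6.55 × (0.555 × 5.56 − 0.0439) − 1] = 93.99 / 18.92 = 4.967 mg/L.
Correct the yield for decay: Y_obs = Y/(1 + k_d θ_c) = 0.555 / (1 + 0.0439 × 6.55) = 0.555 / 1.288 = 0.4311.
Substrate removed = Q·(S₀ − S) = 2550 m³/d × (1790 − 4.97) g/m³ = 4.55×10^6 g/d = 4552 kg/d.
So the net sludge growth is P_X = 0.4311 × 4552 = 1962 kg VSS/d.

P_X ≈ 1960 kg VSS/d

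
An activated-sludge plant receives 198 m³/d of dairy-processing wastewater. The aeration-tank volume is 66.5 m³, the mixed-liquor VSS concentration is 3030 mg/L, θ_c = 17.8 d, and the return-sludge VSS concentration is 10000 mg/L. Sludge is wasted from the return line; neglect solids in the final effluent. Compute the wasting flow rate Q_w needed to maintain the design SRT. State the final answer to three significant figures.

Q_w ≈ 1.13 m³/d

Wasting from the return line (neglecting effluent solids): Q_w = V·X / (θ_c·X_r) = 66.50 × 3030 / (17.8 × 10000) = 1.132 m³/d.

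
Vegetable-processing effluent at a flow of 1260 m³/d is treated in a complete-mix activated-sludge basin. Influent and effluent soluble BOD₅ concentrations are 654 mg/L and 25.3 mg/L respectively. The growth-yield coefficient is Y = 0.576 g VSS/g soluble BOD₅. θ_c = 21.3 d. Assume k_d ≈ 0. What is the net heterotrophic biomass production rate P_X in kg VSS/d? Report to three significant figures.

Since k_d ≈ 0, Y_obs = Y = 0.576 g VSS/g soluble BOD₅.
ΔS = 654 − 25.3 = 628.7 mg/L, so the substrate removal rate is 1260 × 628.7/1000 = 792.2 kg soluble BOD₅/d.
Biomass produced: P_X = Y_obs·Q·ΔS = 0.5760 × 792.2 ≈ 456.3 kg VSS/d.

P_X ≈ 456 kg VSS/d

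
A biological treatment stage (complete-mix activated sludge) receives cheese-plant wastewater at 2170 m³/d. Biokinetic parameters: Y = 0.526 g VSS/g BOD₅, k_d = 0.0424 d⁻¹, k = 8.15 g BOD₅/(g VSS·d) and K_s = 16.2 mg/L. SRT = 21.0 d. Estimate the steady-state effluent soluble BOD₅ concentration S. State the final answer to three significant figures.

S ≈ 0.347 mg/L

From the Monod/SRT balance for a CMAS, S = K_s·(1+k_d θ_c)/[θ_c·(Y k − k_d) − 1] = 16.2 × (1 + 0.0424 × 21.0) / [21.0 × (0.526 × 8.15 − 0.0424) − 1] = 30.62 / 88.13 = 0.3475 mg/L.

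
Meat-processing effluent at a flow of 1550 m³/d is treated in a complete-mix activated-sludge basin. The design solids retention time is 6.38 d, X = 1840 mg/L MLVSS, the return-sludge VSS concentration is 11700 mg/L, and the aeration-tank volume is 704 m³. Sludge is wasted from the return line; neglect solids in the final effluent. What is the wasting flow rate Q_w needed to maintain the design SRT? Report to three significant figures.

Q_w = (V·X)/(θ_c X_r) = 704.0 × 1840 / (6.38 × 11700) = 17.35 m³/d.

Q_w ≈ 17.4 m³/d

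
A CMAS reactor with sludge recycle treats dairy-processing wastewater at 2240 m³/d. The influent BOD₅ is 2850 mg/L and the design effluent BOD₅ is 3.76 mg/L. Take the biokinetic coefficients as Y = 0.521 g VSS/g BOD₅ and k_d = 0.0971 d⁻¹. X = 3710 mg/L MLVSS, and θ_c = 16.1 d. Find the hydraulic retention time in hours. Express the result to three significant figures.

τ ≈ 60.3 h

Rearranging the biomass balance for a CMAS with decay, V = Y·Q·ΔS·θ_c / [X·(1+k_d θ_c)] = 0.521 × 2240 × (2850 − 3.76) × 16.1 / [3710 × (1 + 0.0971 × 16.1)] = 5.35×10^7 / 9510 = 5624 m³.
HRT = V/Q = 5624 m³ / 2240 m³·d⁻¹ = 2.510 d × 24 = 60.25 h.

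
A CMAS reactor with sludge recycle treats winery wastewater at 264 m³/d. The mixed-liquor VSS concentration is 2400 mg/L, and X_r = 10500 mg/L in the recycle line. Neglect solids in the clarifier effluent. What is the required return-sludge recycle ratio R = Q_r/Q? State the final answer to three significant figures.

R ≈ 0.296

Solids balance on the clarifier gives (1+R)X = R·X_r, so R = X/(X_r − X) = 2400 / (10500 − 2400) = 0.2963.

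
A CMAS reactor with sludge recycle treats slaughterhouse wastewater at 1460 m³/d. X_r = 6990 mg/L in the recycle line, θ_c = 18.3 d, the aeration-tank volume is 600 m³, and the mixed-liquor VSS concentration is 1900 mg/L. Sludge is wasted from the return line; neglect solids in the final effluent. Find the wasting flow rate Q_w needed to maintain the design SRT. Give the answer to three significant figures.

Q_w ≈ 8.91 m³/d

θ_c = V·X/(Q_w·X_r) when wasting from the recycle, so Q_w = V·X/(θ_c·X_r) = 600.0 × 1900 / (18.3 × 6990) = 8.912 m³/d.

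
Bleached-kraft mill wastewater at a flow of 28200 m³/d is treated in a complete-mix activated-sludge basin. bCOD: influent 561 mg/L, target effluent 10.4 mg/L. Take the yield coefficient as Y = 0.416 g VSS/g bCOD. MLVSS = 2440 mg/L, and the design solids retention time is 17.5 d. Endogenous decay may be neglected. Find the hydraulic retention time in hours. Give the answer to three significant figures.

τ ≈ 39.4 h

V·X = Y·Q·ΔS·θ_c gives V = 0.416 × 28200 × (561 − 10.4) × 17.5 / 2440 = 46326 m³.
τ = V/Q = 46326/28200 = 1.643 d, or 39.43 h.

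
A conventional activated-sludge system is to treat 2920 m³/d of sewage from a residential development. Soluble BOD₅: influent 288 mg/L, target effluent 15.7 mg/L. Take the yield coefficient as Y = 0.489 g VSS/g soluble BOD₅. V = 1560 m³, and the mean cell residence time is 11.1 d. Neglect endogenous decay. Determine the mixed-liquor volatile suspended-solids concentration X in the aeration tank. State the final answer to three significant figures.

From V·X = Y·Q·(S₀ − S)·θ_c (decay neglected): X = 0.489 × 2920 × (288 − 15.7) × 11.1 / 1560 = 2767 mg/L.

X ≈ 2770 mg/L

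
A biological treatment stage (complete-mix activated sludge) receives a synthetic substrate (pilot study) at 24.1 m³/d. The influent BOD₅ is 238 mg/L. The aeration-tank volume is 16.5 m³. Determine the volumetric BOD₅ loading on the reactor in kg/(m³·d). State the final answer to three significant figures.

L_v = Q S₀ / V = 24.1 × 238 × 10⁻³ / 16.50 = 0.3476 kg/(m³·d).

L_v ≈ 0.348 kg BOD₅/(m³·d)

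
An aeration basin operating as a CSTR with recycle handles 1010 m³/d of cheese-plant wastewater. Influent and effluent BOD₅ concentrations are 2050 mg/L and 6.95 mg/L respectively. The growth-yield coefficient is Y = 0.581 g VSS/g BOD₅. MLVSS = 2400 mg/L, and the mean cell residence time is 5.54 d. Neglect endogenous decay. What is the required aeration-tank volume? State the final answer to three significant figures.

V·X = Y·Q·ΔS·θ_c gives V = 0.581 × 1010 × (2050 − 6.95) × 5.54 / 2400 = 2767 m³.

V ≈ 2770 m³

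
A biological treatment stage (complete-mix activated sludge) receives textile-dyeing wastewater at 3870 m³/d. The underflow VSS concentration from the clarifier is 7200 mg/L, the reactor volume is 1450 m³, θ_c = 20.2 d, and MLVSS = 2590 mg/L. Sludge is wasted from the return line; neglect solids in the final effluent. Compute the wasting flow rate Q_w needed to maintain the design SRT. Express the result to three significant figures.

Q_w = (V·X)/(θ_c X_r) = 1450 × 2590 / (20.2 × 7200) = 25.82 m³/d.

Q_w ≈ 25.8 m³/d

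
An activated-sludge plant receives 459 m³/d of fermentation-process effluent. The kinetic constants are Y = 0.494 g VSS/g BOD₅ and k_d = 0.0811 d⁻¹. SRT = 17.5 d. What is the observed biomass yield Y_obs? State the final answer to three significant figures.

Correct the yield for decay: Y_obs = Y/(1 + k_d θ_c) = 0.494 / (1 + 0.0811 × 17.5) = 0.494 / 2.419 = 0.2042.

Y_obs ≈ 0.204 g VSS/g BOD₅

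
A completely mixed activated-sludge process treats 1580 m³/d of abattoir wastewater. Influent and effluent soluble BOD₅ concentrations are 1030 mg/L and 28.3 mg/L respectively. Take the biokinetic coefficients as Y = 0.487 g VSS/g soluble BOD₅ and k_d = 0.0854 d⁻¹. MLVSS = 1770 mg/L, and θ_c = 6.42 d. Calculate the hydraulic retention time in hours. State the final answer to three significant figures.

Rearranging the biomass balance for a CMAS with decay, V = Y·Q·ΔS·θ_c / [X·(1+k_d θ_c)] = 0.487 × 1580 × (1030 − 28.3) × 6.42 / [1770 × (1 + 0.0854 × 6.42)] = 4.95×10^6 / 2740 = 1806 m³.
τ = V/Q = 1806/1580 = 1.143 d, or 27.43 h.

τ ≈ 27.4 h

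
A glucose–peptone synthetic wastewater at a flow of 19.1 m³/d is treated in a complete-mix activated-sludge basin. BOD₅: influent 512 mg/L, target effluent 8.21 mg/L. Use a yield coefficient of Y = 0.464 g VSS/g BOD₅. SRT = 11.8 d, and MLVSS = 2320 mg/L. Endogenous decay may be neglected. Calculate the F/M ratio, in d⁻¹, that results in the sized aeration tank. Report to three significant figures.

Biomass mass balance (decay neglected): V·X = Y·Q·(S₀ − S)·θ_c, so V = 0.464 × 19.1 × (512 − 8.21) × 11.8 / 2320 = 22.71 m³.
Food-to-microorganism ratio F/M = Q S₀ / (V X) = 19.1 × 512 / (22.71 × 2320) = 0.1856 d⁻¹.

F/M ≈ 0.186 d⁻¹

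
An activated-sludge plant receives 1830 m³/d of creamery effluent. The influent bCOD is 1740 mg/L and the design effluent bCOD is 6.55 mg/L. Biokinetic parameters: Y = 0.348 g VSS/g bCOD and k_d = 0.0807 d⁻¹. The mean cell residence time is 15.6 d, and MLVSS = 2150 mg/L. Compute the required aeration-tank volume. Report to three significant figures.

V ≈ 3550 m³

Rearranging the biomass balance for a CMAS with decay, V = Y·Q·ΔS·θ_c / [X·(1+k_d θ_c)] = 0.348 × 1830 × (1740 − 6.55) × 15.6 / [2150 × (1 + 0.0807 × 15.6)] = 1.72×10^7 / 4857 = 3546 m³.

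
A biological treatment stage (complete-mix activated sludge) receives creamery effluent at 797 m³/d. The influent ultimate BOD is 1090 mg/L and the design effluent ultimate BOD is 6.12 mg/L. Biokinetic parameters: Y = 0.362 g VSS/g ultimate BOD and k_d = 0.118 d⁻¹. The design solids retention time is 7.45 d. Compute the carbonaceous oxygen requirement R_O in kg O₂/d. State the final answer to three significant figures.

R_O ≈ 628 kg O₂/d

Y_obs = Y / (1 + k_d θ_c) = 0.362 / (1 + 0.118 × 7.45) = 0.362 / 1.879 = 0.1926.
Q·(S₀ − S) = 797 × (1090 − 6.12) × 10⁻³ = 863.9 kg/d removed.
P_X = Y_obs·Q·(S₀ − S) = 0.1926 × 863.9 = 166.4 kg VSS/d.
R_O = Q·(S₀ − S) − 1.42·P_X = 863.9 − 1.42 × 166.4 = 627.5 kg O₂/d.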